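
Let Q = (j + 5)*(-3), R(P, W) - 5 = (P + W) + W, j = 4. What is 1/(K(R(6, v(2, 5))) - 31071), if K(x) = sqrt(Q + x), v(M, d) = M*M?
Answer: -31071/965407049 - 2*I*sqrt(2)/965407049 ≈ -3.2184e-5 - 2.9298e-9*I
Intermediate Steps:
v(M, d) = M**2
R(P, W) = 5 + P + 2*W (R(P, W) = 5 + ((P + W) + W) = 5 + (P + 2*W) = 5 + P + 2*W)
Q = -27 (Q = (4 + 5)*(-3) = 9*(-3) = -27)
K(x) = sqrt(-27 + x)
1/(K(R(6, v(2, 5))) - 31071) = 1/(sqrt(-27 + (5 + 6 + 2*2**2)) - 31071) = 1/(sqrt(-27 + (5 + 6 + 2*4)) - 31071) = 1/(sqrt(-27 + (5 + 6 + 8)) - 31071) = 1/(sqrt(-27 + 19) - 31071) = 1/(sqrt(-8) - 31071) = 1/(2*I*sqrt(2) - 31071) = 1/(-31071 + 2*I*sqrt(2))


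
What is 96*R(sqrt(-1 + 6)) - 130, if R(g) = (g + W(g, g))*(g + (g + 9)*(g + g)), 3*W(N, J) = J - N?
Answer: 8990 + 960*sqrt(5) ≈ 11137.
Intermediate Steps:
W(N, J) = -N/3 + J/3 (W(N, J) = (J - N)/3 = -N/3 + J/3)
R(g) = g*(g + 2*g*(9 + g)) (R(g) = (g + (-g/3 + g/3))*(g + (g + 9)*(g + g)) = (g + 0)*(g + (9 + g)*(2*g)) = g*(g + 2*g*(9 + g)))
96*R(sqrt(-1 + 6)) - 130 = 96*((sqrt(-1 + 6))**2*(19 + 2*sqrt(-1 + 6))) - 130 = 96*((sqrt(5))**2*(19 + 2*sqrt(5))) - 130 = 96*(5*(19 + 2*sqrt(5))) - 130 = 96*(95 + 10*sqrt(5)) - 130 = (9120 + 960*sqrt(5)) - 130 = 8990 + 960*sqrt(5)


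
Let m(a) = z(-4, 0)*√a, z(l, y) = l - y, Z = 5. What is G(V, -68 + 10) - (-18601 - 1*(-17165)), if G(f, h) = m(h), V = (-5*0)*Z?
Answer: 1436 - 4*I*√58 ≈ 1436.0 - 30.463*I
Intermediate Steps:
V = 0 (V = -5*0*5 = 0*5 = 0)
m(a) = -4*√a (m(a) = (-4 - 1*0)*√a = (-4 + 0)*√a = -4*√a)
G(f, h) = -4*√h
G(V, -68 + 10) - (-18601 - 1*(-17165)) = -4*√(-68 + 10) - (-18601 - 1*(-17165)) = -4*I*√58 - (-18601 + 17165) = -4*I*√58 - 1*(-1436) = -4*I*√58 + 1436 = 1436 - 4*I*√58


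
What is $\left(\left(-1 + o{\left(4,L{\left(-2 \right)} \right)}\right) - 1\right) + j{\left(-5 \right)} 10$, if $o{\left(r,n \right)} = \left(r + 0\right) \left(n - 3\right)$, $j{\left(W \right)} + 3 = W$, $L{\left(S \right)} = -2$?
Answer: $-102$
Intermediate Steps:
$j{\left(W \right)} = -3 + W$
$o{\left(r,n \right)} = r \left(-3 + n\right)$
$\left(\left(-1 + o{\left(4,L{\left(-2 \right)} \right)}\right) - 1\right) + j{\left(-5 \right)} 10 = \left(\left(-1 + 4 \left(-3 - 2\right)\right) - 1\right) + \left(-3 - 5\right) 10 = \left(\left(-1 + 4 \left(-5\right)\right) - 1\right) - 80 = \left(\left(-1 - 20\right) - 1\right) - 80 = \left(-21 - 1\right) - 80 = -22 - 80 = -102$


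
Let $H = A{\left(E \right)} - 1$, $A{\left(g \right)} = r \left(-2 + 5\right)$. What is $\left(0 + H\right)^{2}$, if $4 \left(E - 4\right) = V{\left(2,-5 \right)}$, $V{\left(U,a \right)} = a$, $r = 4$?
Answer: $121$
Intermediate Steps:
$E = \frac{11}{4}$ ($E = 4 + \frac{1}{4} \left(-5\right) = 4 - \frac{5}{4} = \frac{11}{4} \approx 2.75$)
$A{\left(g \right)} = 12$ ($A{\left(g \right)} = 4 \left(-2 + 5\right) = 4 \cdot 3 = 12$)
$H = 11$ ($H = 12 - 1 = 11$)
$\left(0 + H\right)^{2} = \left(0 + 11\right)^{2} = 11^{2} = 121$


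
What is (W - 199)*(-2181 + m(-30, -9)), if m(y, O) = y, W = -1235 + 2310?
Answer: -1936836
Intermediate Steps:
W = 1075
(W - 199)*(-2181 + m(-30, -9)) = (1075 - 199)*(-2181 - 30) = 876*(-2211) = -1936836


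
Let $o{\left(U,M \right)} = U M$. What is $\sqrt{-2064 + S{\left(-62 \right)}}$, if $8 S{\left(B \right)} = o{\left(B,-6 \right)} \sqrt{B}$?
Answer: $\frac{\sqrt{-8256 + 186 i \sqrt{62}}}{2} \approx 4.014 + 45.608 i$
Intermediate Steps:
$o{\left(U,M \right)} = M U$
$S{\left(B \right)} = - \frac{3 B^{\frac{3}{2}}}{4}$ ($S{\left(B \right)} = \frac{- 6 B \sqrt{B}}{8} = \frac{\left(-6\right) B^{\frac{3}{2}}}{8} = - \frac{3 B^{\frac{3}{2}}}{4}$)
$\sqrt{-2064 + S{\left(-62 \right)}} = \sqrt{-2064 - \frac{3 \left(-62\right)^{\frac{3}{2}}}{4}} = \sqrt{-2064 - \frac{3 \left(- 62 i \sqrt{62}\right)}{4}} = \sqrt{-2064 + \frac{93 i \sqrt{62}}{2}}$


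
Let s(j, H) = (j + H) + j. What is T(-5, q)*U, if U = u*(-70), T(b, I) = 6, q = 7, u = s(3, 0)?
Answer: -2520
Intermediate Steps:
s(j, H) = H + 2*j (s(j, H) = (H + j) + j = H + 2*j)
u = 6 (u = 0 + 2*3 = 0 + 6 = 6)
U = -420 (U = 6*(-70) = -420)
T(-5, q)*U = 6*(-420) = -2520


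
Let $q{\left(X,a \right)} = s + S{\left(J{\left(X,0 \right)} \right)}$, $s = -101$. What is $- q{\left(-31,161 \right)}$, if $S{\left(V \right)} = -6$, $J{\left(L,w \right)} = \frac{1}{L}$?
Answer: $107$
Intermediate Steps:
$q{\left(X,a \right)} = -107$ ($q{\left(X,a \right)} = -101 - 6 = -107$)
$- q{\left(-31,161 \right)} = \left(-1\right) \left(-107\right) = 107$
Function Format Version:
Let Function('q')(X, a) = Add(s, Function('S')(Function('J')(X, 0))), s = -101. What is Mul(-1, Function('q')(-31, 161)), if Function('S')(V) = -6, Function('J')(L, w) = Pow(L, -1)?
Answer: 107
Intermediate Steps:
Function('q')(X, a) = -107 (Function('q')(X, a) = Add(-101, -6) = -107)
Mul(-1, Function('q')(-31, 161)) = Mul(-1, -107) = 107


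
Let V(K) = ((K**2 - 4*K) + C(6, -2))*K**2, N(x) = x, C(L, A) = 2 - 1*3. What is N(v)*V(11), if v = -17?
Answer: -156332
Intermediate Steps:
C(L, A) = -1 (C(L, A) = 2 - 3 = -1)
V(K) = K**2*(-1 + K**2 - 4*K) (V(K) = ((K**2 - 4*K) - 1)*K**2 = (-1 + K**2 - 4*K)*K**2 = K**2*(-1 + K**2 - 4*K))
N(v)*V(11) = -17*11**2*(-1 + 11**2 - 4*11) = -2057*(-1 + 121 - 44) = -2057*76 = -17*9196 = -156332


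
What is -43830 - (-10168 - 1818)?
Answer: -31844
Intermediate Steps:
-43830 - (-10168 - 1818) = -43830 - 1*(-11986) = -43830 + 11986 = -31844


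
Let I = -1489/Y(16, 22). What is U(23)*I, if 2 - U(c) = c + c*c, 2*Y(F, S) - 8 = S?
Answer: 163790/3 ≈ 54597.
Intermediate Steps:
Y(F, S) = 4 + S/2
I = -1489/15 (I = -1489/(4 + (½)*22) = -1489/(4 + 11) = -1489/15 ≈ -99.267)
U(c) = 2 - c - c² (U(c) = 2 - (c + c*c) = 2 - (c + c²) = 2 + (-c - c²) = 2 - c - c²)
U(23)*I = (2 - 1*23 - 1*23²)*(-1489/15) = (2 - 23 - 1*529)*(-1489/15) = (2 - 23 - 529)*(-1489/15) = -550*(-1489/15) = 163790/3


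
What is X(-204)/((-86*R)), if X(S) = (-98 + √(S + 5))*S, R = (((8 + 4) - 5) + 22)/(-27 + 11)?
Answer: 159936/1247 - 1632*I*√199/1247 ≈ 128.26 - 18.462*I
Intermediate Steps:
R = -29/16 (R = ((12 - 5) + 22)/(-16) = (7 + 22)*(-1/16) = 29*(-1/16) = -29/16 ≈ -1.8125)
X(S) = S*(-98 + √(5 + S)) (X(S) = (-98 + √(5 + S))*S = S*(-98 + √(5 + S)))
X(-204)/((-86*R)) = (-204*(-98 + √(5 - 204)))/((-86*(-29/16))) = (-204*(-98 + √(-199)))/(1247/8) = -204*(-98 + I*√199)*(8/1247) = (19992 - 204*I*√199)*(8/1247) = 159936/1247 - 1632*I*√199/1247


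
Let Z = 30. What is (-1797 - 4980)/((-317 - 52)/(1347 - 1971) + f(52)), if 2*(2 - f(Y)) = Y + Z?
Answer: 469872/2663 ≈ 176.44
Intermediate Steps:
f(Y) = -13 - Y/2 (f(Y) = 2 - (Y + 30)/2 = 2 - (30 + Y)/2 = 2 + (-15 - Y/2) = -13 - Y/2)
(-1797 - 4980)/((-317 - 52)/(1347 - 1971) + f(52)) = (-1797 - 4980)/((-317 - 52)/(1347 - 1971) + (-13 - ½*52)) = -6777/(-369/(-624) + (-13 - 26)) = -6777/(-369*(-1/624) - 39) = -6777/(123/208 - 39) = -6777/(-7989/208) = -6777*(-208/7989) = 469872/2663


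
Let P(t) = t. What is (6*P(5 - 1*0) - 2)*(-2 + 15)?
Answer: 364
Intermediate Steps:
(6*P(5 - 1*0) - 2)*(-2 + 15) = (6*(5 - 1*0) - 2)*(-2 + 15) = (6*(5 + 0) - 2)*13 = (6*5 - 2)*13 = (30 - 2)*13 = 28*13 = 364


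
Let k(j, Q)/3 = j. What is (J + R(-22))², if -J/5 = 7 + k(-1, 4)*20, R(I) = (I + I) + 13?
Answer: 54756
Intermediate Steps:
k(j, Q) = 3*j
R(I) = 13 + 2*I (R(I) = 2*I + 13 = 13 + 2*I)
J = 265 (J = -5*(7 + (3*(-1))*20) = -5*(7 - 3*20) = -5*(7 - 60) = -5*(-53) = 265)
(J + R(-22))² = (265 + (13 + 2*(-22)))² = (265 + (13 - 44))² = (265 - 31)² = 234² = 54756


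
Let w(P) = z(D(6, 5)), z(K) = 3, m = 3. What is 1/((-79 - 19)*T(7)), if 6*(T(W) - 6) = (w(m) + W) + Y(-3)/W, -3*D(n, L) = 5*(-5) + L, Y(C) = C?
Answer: -3/2233 ≈ -0.0013435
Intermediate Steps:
D(n, L) = 25/3 - L/3 (D(n, L) = -(5*(-5) + L)/3 = -(-25 + L)/3 = 25/3 - L/3)
w(P) = 3
T(W) = 13/2 - 1/(2*W) + W/6 (T(W) = 6 + ((3 + W) - 3/W)/6 = 6 + (3 + W - 3/W)/6 = 6 + (½ - 1/(2*W) + W/6) = 13/2 - 1/(2*W) + W/6)
1/((-79 - 19)*T(7)) = 1/((-79 - 19)*((⅙)*(-3 + 7*(39 + 7))/7)) = 1/(-49*(-3 + 7*46)/(3*7)) = 1/(-49*(-3 + 322)/(3*7)) = 1/(-49*319/(3*7)) = 1/(-98*319/42) = 1/(-2233/3) = -3/2233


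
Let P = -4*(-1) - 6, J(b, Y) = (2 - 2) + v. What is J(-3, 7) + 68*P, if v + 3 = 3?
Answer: -136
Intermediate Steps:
v = 0 (v = -3 + 3 = 0)
J(b, Y) = 0 (J(b, Y) = (2 - 2) + 0 = 0 + 0 = 0)
P = -2 (P = 4 - 6 = -2)
J(-3, 7) + 68*P = 0 + 68*(-2) = 0 - 136 = -136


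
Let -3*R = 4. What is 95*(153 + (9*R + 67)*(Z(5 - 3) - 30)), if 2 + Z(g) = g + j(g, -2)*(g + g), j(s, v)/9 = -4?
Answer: -894615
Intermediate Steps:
R = -4/3 (R = -1/3*4 = -4/3 ≈ -1.3333)
j(s, v) = -36 (j(s, v) = 9*(-4) = -36)
Z(g) = -2 - 71*g (Z(g) = -2 + (g - 36*(g + g)) = -2 + (g - 72*g) = -2 - 71*g)
95*(153 + (9*R + 67)*(Z(5 - 3) - 30)) = 95*(153 + (9*(-4/3) + 67)*((-2 - 71*(5 - 3)) - 30)) = 95*(153 + (-12 + 67)*((-2 - 71*2) - 30)) = 95*(153 + 55*((-2 - 142) - 30)) = 95*(153 + 55*(-144 - 30)) = 95*(153 + 55*(-174)) = 95*(153 - 9570) = 95*(-9417) = -894615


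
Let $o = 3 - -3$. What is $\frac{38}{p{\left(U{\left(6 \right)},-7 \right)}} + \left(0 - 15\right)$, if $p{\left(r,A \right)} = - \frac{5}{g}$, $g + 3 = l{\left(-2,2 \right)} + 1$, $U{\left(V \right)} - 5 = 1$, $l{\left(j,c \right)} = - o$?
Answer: $\frac{229}{5} \approx 45.8$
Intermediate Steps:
$o = 6$ ($o = 3 + 3 = 6$)
$l{\left(j,c \right)} = -6$ ($l{\left(j,c \right)} = \left(-1\right) 6 = -6$)
$U{\left(V \right)} = 6$ ($U{\left(V \right)} = 5 + 1 = 6$)
$g = -8$ ($g = -3 + \left(-6 + 1\right) = -3 - 5 = -8$)
$p{\left(r,A \right)} = \frac{5}{8}$ ($p{\left(r,A \right)} = - \frac{5}{-8} = \left(-5\right) \left(- \frac{1}{8}\right) = \frac{5}{8}$)
$\frac{38}{p{\left(U{\left(6 \right)},-7 \right)}} + \left(0 - 15\right) = \frac{38}{\frac{5}{8}} + \left(0 - 15\right) = 38 \cdot \frac{8}{5} + \left(0 - 15\right) = \frac{304}{5} - 15 = \frac{229}{5}$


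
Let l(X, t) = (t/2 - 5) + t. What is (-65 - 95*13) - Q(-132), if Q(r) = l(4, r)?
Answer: -1097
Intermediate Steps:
l(X, t) = -5 + 3*t/2 (l(X, t) = (t*(1/2) - 5) + t = (t/2 - 5) + t = (-5 + t/2) + t = -5 + 3*t/2)
Q(r) = -5 + 3*r/2
(-65 - 95*13) - Q(-132) = (-65 - 95*13) - (-5 + (3/2)*(-132)) = (-65 - 1235) - (-5 - 198) = -1300 - 1*(-203) = -1300 + 203 = -1097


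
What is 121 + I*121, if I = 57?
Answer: 7018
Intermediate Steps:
121 + I*121 = 121 + 57*121 = 121 + 6897 = 7018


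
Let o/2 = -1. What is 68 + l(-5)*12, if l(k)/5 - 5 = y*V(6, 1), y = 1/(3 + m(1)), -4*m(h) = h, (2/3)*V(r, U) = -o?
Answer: 4768/11 ≈ 433.45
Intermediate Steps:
o = -2 (o = 2*(-1) = -2)
V(r, U) = 3 (V(r, U) = 3*(-1*(-2))/2 = (3/2)*2 = 3)
m(h) = -h/4
y = 4/11 (y = 1/(3 - ¼*1) = 1/(3 - ¼) = 1/(11/4) = 4/11 ≈ 0.36364)
l(k) = 335/11 (l(k) = 25 + 5*((4/11)*3) = 25 + 5*(12/11) = 25 + 60/11 = 335/11)
68 + l(-5)*12 = 68 + (335/11)*12 = 68 + 4020/11 = 4768/11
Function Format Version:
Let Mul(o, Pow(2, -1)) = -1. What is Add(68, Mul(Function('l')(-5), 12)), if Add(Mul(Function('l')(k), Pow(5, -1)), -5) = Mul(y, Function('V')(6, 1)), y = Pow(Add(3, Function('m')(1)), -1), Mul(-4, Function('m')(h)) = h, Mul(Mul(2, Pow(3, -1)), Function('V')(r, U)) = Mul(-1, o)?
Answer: Rational(4768, 11) ≈ 433.45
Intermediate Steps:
o = -2 (o = Mul(2, -1) = -2)
Function('V')(r, U) = 3 (Function('V')(r, U) = Mul(Rational(3, 2), Mul(-1, -2)) = Mul(Rational(3, 2), 2) = 3)
Function('m')(h) = Mul(Rational(-1, 4), h)
y = Rational(4, 11) (y = Pow(Add(3, Mul(Rational(-1, 4), 1)), -1) = Pow(Add(3, Rational(-1, 4)), -1) = Pow(Rational(11, 4), -1) = Rational(4, 11) ≈ 0.36364)
Function('l')(k) = Rational(335, 11) (Function('l')(k) = Add(25, Mul(5, Mul(Rational(4, 11), 3))) = Add(25, Mul(5, Rational(12, 11))) = Add(25, Rational(60, 11)) = Rational(335, 11))
Add(68, Mul(Function('l')(-5), 12)) = Add(68, Mul(Rational(335, 11), 12)) = Add(68, Rational(4020, 11)) = Rational(4768, 11)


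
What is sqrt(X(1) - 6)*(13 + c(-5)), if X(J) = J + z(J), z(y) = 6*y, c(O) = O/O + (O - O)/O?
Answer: 14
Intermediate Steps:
c(O) = 1 (c(O) = 1 + 0/O = 1 + 0 = 1)
X(J) = 7*J (X(J) = J + 6*J = 7*J)
sqrt(X(1) - 6)*(13 + c(-5)) = sqrt(7*1 - 6)*(13 + 1) = sqrt(7 - 6)*14 = sqrt(1)*14 = 1*14 = 14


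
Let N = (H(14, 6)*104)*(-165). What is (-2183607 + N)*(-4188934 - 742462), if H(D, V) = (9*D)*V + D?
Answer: 75927752452572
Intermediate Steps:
H(D, V) = D + 9*D*V (H(D, V) = 9*D*V + D = D + 9*D*V)
N = -13213200 (N = ((14*(1 + 9*6))*104)*(-165) = ((14*(1 + 54))*104)*(-165) = ((14*55)*104)*(-165) = (770*104)*(-165) = 80080*(-165) = -13213200)
(-2183607 + N)*(-4188934 - 742462) = (-2183607 - 13213200)*(-4188934 - 742462) = -15396807*(-4931396) = 75927752452572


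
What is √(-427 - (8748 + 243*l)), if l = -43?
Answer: 7*√26 ≈ 35.693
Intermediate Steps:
√(-427 - (8748 + 243*l)) = √(-427 - 486/(2/(-2*(-3)*6 - 43))) = √(-427 - 486/(2/(6*6 - 43))) = √(-427 - 486/(2/(36 - 43))) = √(-427 - 486/(2/(-7))) = √(-427 - 486/(2*(-⅐))) = √(-427 - 486/(-2/7)) = √(-427 - 486*(-7/2)) = √(-427 + 1701) = √1274 = 7*√26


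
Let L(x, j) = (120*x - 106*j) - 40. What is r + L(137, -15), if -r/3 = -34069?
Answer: 120197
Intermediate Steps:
r = 102207 (r = -3*(-34069) = 102207)
L(x, j) = -40 - 106*j + 120*x (L(x, j) = (-106*j + 120*x) - 40 = -40 - 106*j + 120*x)
r + L(137, -15) = 102207 + (-40 - 106*(-15) + 120*137) = 102207 + (-40 + 1590 + 16440) = 102207 + 17990 = 120197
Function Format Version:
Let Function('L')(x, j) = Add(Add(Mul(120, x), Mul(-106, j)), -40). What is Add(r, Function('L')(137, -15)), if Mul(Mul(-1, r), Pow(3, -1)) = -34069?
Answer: 120197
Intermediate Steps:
r = 102207 (r = Mul(-3, -34069) = 102207)
Function('L')(x, j) = Add(-40, Mul(-106, j), Mul(120, x)) (Function('L')(x, j) = Add(Add(Mul(-106, j), Mul(120, x)), -40) = Add(-40, Mul(-106, j), Mul(120, x)))
Add(r, Function('L')(137, -15)) = Add(102207, Add(-40, Mul(-106, -15), Mul(120, 137))) = Add(102207, Add(-40, 1590, 16440)) = Add(102207, 17990) = 120197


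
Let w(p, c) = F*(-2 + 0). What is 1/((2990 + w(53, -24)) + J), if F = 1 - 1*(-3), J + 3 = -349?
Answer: 1/2630 ≈ 0.00038023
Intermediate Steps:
J = -352 (J = -3 - 349 = -352)
F = 4 (F = 1 + 3 = 4)
w(p, c) = -8 (w(p, c) = 4*(-2 + 0) = 4*(-2) = -8)
1/((2990 + w(53, -24)) + J) = 1/((2990 - 8) - 352) = 1/(2982 - 352) = 1/2630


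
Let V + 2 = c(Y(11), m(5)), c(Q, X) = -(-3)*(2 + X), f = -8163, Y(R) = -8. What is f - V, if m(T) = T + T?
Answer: -8197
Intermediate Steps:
m(T) = 2*T
c(Q, X) = 6 + 3*X (c(Q, X) = -(-6 - 3*X) = 6 + 3*X)
V = 34 (V = -2 + (6 + 3*(2*5)) = -2 + (6 + 3*10) = -2 + (6 + 30) = -2 + 36 = 34)
f - V = -8163 - 1*34 = -8163 - 34 = -8197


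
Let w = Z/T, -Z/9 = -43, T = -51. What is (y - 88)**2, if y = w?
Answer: 2640625/289 ≈ 9137.1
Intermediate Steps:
Z = 387 (Z = -9*(-43) = 387)
w = -129/17 (w = 387/(-51) = 387*(-1/51) = -129/17 ≈ -7.5882)
y = -129/17 ≈ -7.5882
(y - 88)**2 = (-129/17 - 88)**2 = (-1625/17)**2 = 2640625/289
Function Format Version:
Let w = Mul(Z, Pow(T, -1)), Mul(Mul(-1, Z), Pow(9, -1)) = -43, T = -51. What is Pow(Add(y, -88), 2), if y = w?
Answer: Rational(2640625, 289) ≈ 9137.1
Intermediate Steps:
Z = 387 (Z = Mul(-9, -43) = 387)
w = Rational(-129, 17) (w = Mul(387, Pow(-51, -1)) = Mul(387, Rational(-1, 51)) = Rational(-129, 17) ≈ -7.5882)
y = Rational(-129, 17) ≈ -7.5882
Pow(Add(y, -88), 2) = Pow(Add(Rational(-129, 17), -88), 2) = Pow(Rational(-1625, 17), 2) = Rational(2640625, 289)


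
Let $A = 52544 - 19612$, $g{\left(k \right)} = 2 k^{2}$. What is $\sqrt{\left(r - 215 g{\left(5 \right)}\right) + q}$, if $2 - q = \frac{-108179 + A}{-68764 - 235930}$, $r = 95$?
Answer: $\frac{i \sqrt{989030760833726}}{304694} \approx 103.21 i$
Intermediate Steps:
$A = 32932$ ($A = 52544 - 19612 = 32932$)
$q = \frac{534141}{304694}$ ($q = 2 - \frac{-108179 + 32932}{-68764 - 235930} = 2 - - \frac{75247}{-304694} = 2 - \left(-75247\right) \left(- \frac{1}{304694}\right) = 2 - \frac{75247}{304694} = \frac{534141}{304694} \approx 1.753$)
$\sqrt{\left(r - 215 g{\left(5 \right)}\right) + q} = \sqrt{\left(95 - 215 \cdot 2 \cdot 5^{2}\right) + \frac{534141}{304694}} = \sqrt{\left(95 - 215 \cdot 2 \cdot 25\right) + \frac{534141}{304694}} = \sqrt{\left(95 - 10750\right) + \frac{534141}{304694}} = \sqrt{-10655 + \frac{534141}{304694}} = \sqrt{- \frac{3245980429}{304694}} = \frac{i \sqrt{989030760833726}}{304694}$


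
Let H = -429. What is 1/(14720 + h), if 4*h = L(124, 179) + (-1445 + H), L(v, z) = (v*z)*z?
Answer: 2/2015045 ≈ 9.9253e-7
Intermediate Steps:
L(v, z) = v*z²
h = 1985605/2 (h = (124*179² + (-1445 - 429))/4 = (124*32041 - 1874)/4 = (3973084 - 1874)/4 = (¼)*3971210 = 1985605/2 ≈ 9.9280e+5)
1/(14720 + h) = 1/(14720 + 1985605/2) = 1/(2015045/2) = 2/2015045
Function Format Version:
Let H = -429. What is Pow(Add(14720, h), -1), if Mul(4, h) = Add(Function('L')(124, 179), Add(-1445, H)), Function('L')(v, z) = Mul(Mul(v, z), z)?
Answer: Rational(2, 2015045) ≈ 9.9253e-7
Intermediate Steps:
Function('L')(v, z) = Mul(v, Pow(z, 2))
h = Rational(1985605, 2) (h = Mul(Rational(1, 4), Add(Mul(124, Pow(179, 2)), Add(-1445, -429))) = Mul(Rational(1, 4), Add(Mul(124, 32041), -1874)) = Mul(Rational(1, 4), Add(3973084, -1874)) = Mul(Rational(1, 4), 3971210) = Rational(1985605, 2) ≈ 9.9280e+5)
Pow(Add(14720, h), -1) = Pow(Add(14720, Rational(1985605, 2)), -1) = Pow(Rational(2015045, 2), -1) = Rational(2, 2015045)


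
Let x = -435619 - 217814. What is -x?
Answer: 653433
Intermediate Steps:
x = -653433
-x = -1*(-653433) = 653433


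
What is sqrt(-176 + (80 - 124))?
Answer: 2*I*sqrt(55) ≈ 14.832*I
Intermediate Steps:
sqrt(-176 + (80 - 124)) = sqrt(-176 - 44) = sqrt(-220) = 2*I*sqrt(55)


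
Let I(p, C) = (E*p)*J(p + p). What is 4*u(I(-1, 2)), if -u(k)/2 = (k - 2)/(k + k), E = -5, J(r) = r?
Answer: -24/5 ≈ -4.8000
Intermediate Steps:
I(p, C) = -10*p² (I(p, C) = (-5*p)*(p + p) = (-5*p)*(2*p) = -10*p²)
u(k) = -(-2 + k)/k (u(k) = -2*(k - 2)/(k + k) = -2*(-2 + k)/(2*k) = -2*(-2 + k)*1/(2*k) = -(-2 + k)/k)
4*u(I(-1, 2)) = 4*((2 - (-10)*(-1)²)/((-10*(-1)²))) = 4*((2 - (-10))/((-10*1))) = 4*((2 - 1*(-10))/(-10)) = 4*(-(2 + 10)/10) = 4*(-⅒*12) = 4*(-6/5) = -24/5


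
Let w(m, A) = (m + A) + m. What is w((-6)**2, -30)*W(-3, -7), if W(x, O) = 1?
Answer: 42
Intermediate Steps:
w(m, A) = A + 2*m (w(m, A) = (A + m) + m = A + 2*m)
w((-6)**2, -30)*W(-3, -7) = (-30 + 2*(-6)**2)*1 = (-30 + 2*36)*1 = (-30 + 72)*1 = 42*1 = 42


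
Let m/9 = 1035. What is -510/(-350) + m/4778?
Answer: 569703/167230 ≈ 3.4067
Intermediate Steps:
m = 9315 (m = 9*1035 = 9315)
-510/(-350) + m/4778 = -510/(-350) + 9315/4778 = -510*(-1/350) + 9315*(1/4778) = 51/35 + 9315/4778 = 569703/167230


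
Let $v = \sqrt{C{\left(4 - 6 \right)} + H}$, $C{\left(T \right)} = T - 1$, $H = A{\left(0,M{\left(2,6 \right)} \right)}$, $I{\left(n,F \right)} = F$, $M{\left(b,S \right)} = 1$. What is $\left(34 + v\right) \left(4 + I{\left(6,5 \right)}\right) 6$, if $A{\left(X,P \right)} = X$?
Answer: $1836 + 54 i \sqrt{3} \approx 1836.0 + 93.531 i$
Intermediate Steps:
$H = 0$
$C{\left(T \right)} = -1 + T$ ($C{\left(T \right)} = T - 1 = -1 + T$)
$v = i \sqrt{3}$ ($v = \sqrt{\left(-1 + \left(4 - 6\right)\right) + 0} = \sqrt{\left(-1 - 2\right) + 0} = \sqrt{-3 + 0} = \sqrt{-3} = i \sqrt{3} \approx 1.732 i$)
$\left(34 + v\right) \left(4 + I{\left(6,5 \right)}\right) 6 = \left(34 + i \sqrt{3}\right) \left(4 + 5\right) 6 = \left(34 + i \sqrt{3}\right) 9 \cdot 6 = \left(34 + i \sqrt{3}\right) 54 = 1836 + 54 i \sqrt{3}$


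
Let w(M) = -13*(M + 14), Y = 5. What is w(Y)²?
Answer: 61009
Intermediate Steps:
w(M) = -182 - 13*M (w(M) = -13*(14 + M) = -182 - 13*M)
w(Y)² = (-182 - 13*5)² = (-182 - 65)² = (-247)² = 61009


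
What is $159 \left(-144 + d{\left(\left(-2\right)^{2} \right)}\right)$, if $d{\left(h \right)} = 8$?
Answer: $-21624$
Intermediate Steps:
$159 \left(-144 + d{\left(\left(-2\right)^{2} \right)}\right) = 159 \left(-144 + 8\right) = 159 \left(-136\right) = -21624$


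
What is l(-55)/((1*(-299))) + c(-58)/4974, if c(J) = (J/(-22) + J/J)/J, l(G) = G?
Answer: 43631425/237212547 ≈ 0.18393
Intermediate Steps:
c(J) = (1 - J/22)/J (c(J) = (J*(-1/22) + 1)/J = (-J/22 + 1)/J = (1 - J/22)/J)
l(-55)/((1*(-299))) + c(-58)/4974 = -55/(1*(-299)) + ((1/22)*(22 - 1*(-58))/(-58))/4974 = -55/(-299) + ((1/22)*(-1/58)*(22 + 58))*(1/4974) = -55*(-1/299) + ((1/22)*(-1/58)*80)*(1/4974) = 55/299 - 20/319*1/4974 = 55/299 - 10/793353 = 43631425/237212547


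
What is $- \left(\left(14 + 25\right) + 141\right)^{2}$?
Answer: $-32400$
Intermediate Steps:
$- \left(\left(14 + 25\right) + 141\right)^{2} = - \left(39 + 141\right)^{2} = - 180^{2} = \left(-1\right) 32400 = -32400$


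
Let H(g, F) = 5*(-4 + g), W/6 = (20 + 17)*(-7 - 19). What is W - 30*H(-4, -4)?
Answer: -4572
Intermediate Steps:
W = -5772 (W = 6*((20 + 17)*(-7 - 19)) = 6*(37*(-26)) = 6*(-962) = -5772)
H(g, F) = -20 + 5*g
W - 30*H(-4, -4) = -5772 - 30*(-20 + 5*(-4)) = -5772 - 30*(-20 - 20) = -5772 - 30*(-40) = -5772 + 1200 = -4572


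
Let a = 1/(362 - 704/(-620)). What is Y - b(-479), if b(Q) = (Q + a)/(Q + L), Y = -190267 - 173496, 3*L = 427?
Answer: -68249480999/187620 ≈ -3.6376e+5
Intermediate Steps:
L = 427/3 (L = (⅓)*427 = 427/3 ≈ 142.33)
a = 155/56286 (a = 1/(362 - 704*(-1/620)) = 1/(362 + 176/155) = 1/(56286/155) = 155/56286 ≈ 0.0027538)
Y = -363763
b(Q) = (155/56286 + Q)/(427/3 + Q) (b(Q) = (Q + 155/56286)/(Q + 427/3) = (155/56286 + Q)/(427/3 + Q))
Y - b(-479) = -363763 - (155 + 56286*(-479))/(18762*(427 + 3*(-479))) = -363763 - (155 - 26960994)/(18762*(427 - 1437)) = -363763 - (-26960839)/(18762*(-1010)) = -363763 - (-1)*(-26960839)/(18762*1010) = -363763 - 1*266939/187620 = -363763 - 266939/187620 = -68249480999/187620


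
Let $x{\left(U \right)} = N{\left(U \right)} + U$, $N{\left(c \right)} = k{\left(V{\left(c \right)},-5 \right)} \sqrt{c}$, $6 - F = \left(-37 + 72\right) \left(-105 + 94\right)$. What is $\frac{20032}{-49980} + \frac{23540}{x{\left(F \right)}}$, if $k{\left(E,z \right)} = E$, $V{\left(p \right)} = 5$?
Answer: $\frac{16238854}{254065} - \frac{58850 \sqrt{391}}{71553} \approx 47.653$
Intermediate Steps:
$F = 391$ ($F = 6 - \left(-37 + 72\right) \left(-105 + 94\right) = 6 - 35 \left(-11\right) = 6 - -385 = 6 + 385 = 391$)
$N{\left(c \right)} = 5 \sqrt{c}$
$x{\left(U \right)} = U + 5 \sqrt{U}$ ($x{\left(U \right)} = 5 \sqrt{U} + U = U + 5 \sqrt{U}$)
$\frac{20032}{-49980} + \frac{23540}{x{\left(F \right)}} = \frac{20032}{-49980} + \frac{23540}{391 + 5 \sqrt{391}} = 20032 \left(- \frac{1}{49980}\right) + \frac{23540}{391 + 5 \sqrt{391}} = - \frac{5008}{12495} + \frac{23540}{391 + 5 \sqrt{391}}$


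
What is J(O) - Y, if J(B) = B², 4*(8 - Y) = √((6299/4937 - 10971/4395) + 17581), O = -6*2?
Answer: 136 + √919633812043013855/28930820 ≈ 169.15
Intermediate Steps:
O = -12
Y = 8 - √919633812043013855/28930820 (Y = 8 - √((6299/4937 - 10971/4395) + 17581)/4 = 8 - √((6299*(1/4937) - 10971*1/4395) + 17581)/4 = 8 - √((6299/4937 - 3657/1465) + 17581)/4 = 8 - √(-8826574/7232705 + 17581)/4 = 8 - √919633812043013855/28930820 ≈ -25.147)
J(O) - Y = (-12)² - (8 - √919633812043013855/28930820) = 144 + (-8 + √919633812043013855/28930820) = 136 + √919633812043013855/28930820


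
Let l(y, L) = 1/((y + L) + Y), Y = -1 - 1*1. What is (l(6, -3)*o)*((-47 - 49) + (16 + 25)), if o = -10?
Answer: 550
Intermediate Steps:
Y = -2 (Y = -1 - 1 = -2)
l(y, L) = 1/(-2 + L + y) (l(y, L) = 1/((y + L) - 2) = 1/((L + y) - 2) = 1/(-2 + L + y))
(l(6, -3)*o)*((-47 - 49) + (16 + 25)) = (-10/(-2 - 3 + 6))*((-47 - 49) + (16 + 25)) = (-10/1)*(-96 + 41) = (1*(-10))*(-55) = -10*(-55) = 550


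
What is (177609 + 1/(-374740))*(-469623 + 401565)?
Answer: -2264874845109111/187370 ≈ -1.2088e+10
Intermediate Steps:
(177609 + 1/(-374740))*(-469623 + 401565) = (177609 - 1/374740)*(-68058) = (66557196659/374740)*(-68058) = -2264874845109111/187370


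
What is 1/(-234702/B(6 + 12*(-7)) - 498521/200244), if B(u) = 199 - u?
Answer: -55467588/47135757605 ≈ -0.0011768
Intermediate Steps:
1/(-234702/B(6 + 12*(-7)) - 498521/200244) = 1/(-234702/(199 - (6 + 12*(-7))) - 498521/200244) = 1/(-234702/(199 - (6 - 84)) - 498521*1/200244) = 1/(-234702/(199 - 1*(-78)) - 498521/200244) = 1/(-234702/(199 + 78) - 498521/200244) = 1/(-234702/277 - 498521/200244) = 1/(-47135757605/55467588) = -55467588/47135757605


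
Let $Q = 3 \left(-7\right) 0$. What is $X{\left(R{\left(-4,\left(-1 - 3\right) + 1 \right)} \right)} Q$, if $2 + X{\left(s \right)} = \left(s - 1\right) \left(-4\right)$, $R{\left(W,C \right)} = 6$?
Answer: $0$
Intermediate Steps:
$Q = 0$ ($Q = \left(-21\right) 0 = 0$)
$X{\left(s \right)} = 2 - 4 s$ ($X{\left(s \right)} = -2 + \left(s - 1\right) \left(-4\right) = -2 + \left(-1 + s\right) \left(-4\right) = -2 - \left(-4 + 4 s\right) = 2 - 4 s$)
$X{\left(R{\left(-4,\left(-1 - 3\right) + 1 \right)} \right)} Q = \left(2 - 24\right) 0 = \left(-22\right) 0 = 0$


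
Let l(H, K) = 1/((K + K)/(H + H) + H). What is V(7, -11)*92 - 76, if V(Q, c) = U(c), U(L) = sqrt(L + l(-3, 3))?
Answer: -76 + 138*I*sqrt(5) ≈ -76.0 + 308.58*I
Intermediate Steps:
l(H, K) = 1/(H + K/H) (l(H, K) = 1/((2*K)/((2*H)) + H) = 1/((2*K)*(1/(2*H)) + H) = 1/(K/H + H) = 1/(H + K/H))
U(L) = sqrt(-1/4 + L) (U(L) = sqrt(L - 3/(3 + (-3)**2)) = sqrt(L - 3/(3 + 9)) = sqrt(L - 3/12) = sqrt(L - 3*1/12) = sqrt(L - 1/4) = sqrt(-1/4 + L))
V(Q, c) = sqrt(-1 + 4*c)/2
V(7, -11)*92 - 76 = (sqrt(-1 + 4*(-11))/2)*92 - 76 = (sqrt(-1 - 44)/2)*92 - 76 = (sqrt(-45)/2)*92 - 76 = ((3*I*sqrt(5))/2)*92 - 76 = (3*I*sqrt(5)/2)*92 - 76 = 138*I*sqrt(5) - 76 = -76 + 138*I*sqrt(5)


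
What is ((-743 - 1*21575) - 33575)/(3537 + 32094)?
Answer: -18631/11877 ≈ -1.5687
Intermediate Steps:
((-743 - 1*21575) - 33575)/(3537 + 32094) = ((-743 - 21575) - 33575)/35631 = (-22318 - 33575)*(1/35631) = -55893*1/35631 = -18631/11877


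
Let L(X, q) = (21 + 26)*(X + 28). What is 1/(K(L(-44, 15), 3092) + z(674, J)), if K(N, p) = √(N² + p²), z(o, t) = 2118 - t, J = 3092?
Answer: 487/4588646 + √632873/2294323 ≈ 0.00045287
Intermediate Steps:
L(X, q) = 1316 + 47*X (L(X, q) = 47*(28 + X) = 1316 + 47*X)
1/(K(L(-44, 15), 3092) + z(674, J)) = 1/(√((1316 + 47*(-44))² + 3092²) + (2118 - 1*3092)) = 1/(√((1316 - 2068)² + 9560464) + (2118 - 3092)) = 1/(√((-752)² + 9560464) - 974) = 1/(√(565504 + 9560464) - 974) = 1/(√10125968 - 974) = 1/(4*√632873 - 974) = 1/(-974 + 4*√632873)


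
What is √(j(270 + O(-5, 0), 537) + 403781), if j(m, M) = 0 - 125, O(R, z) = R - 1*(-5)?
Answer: 22*√834 ≈ 635.34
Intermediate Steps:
O(R, z) = 5 + R (O(R, z) = R + 5 = 5 + R)
j(m, M) = -125
√(j(270 + O(-5, 0), 537) + 403781) = √(-125 + 403781) = √403656 = 22*√834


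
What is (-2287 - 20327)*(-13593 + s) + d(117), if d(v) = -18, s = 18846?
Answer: -118791360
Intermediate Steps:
(-2287 - 20327)*(-13593 + s) + d(117) = (-2287 - 20327)*(-13593 + 18846) - 18 = -22614*5253 - 18 = -118791342 - 18 = -118791360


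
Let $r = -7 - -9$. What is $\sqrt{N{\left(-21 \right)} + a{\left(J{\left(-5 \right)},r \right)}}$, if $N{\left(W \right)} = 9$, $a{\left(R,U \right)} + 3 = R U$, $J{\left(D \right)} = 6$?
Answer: $3 \sqrt{2} \approx 4.2426$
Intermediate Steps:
$r = 2$ ($r = -7 + 9 = 2$)
$a{\left(R,U \right)} = -3 + R U$
$\sqrt{N{\left(-21 \right)} + a{\left(J{\left(-5 \right)},r \right)}} = \sqrt{9 + \left(-3 + 6 \cdot 2\right)} = \sqrt{9 + \left(-3 + 12\right)} = \sqrt{9 + 9} = \sqrt{18} = 3 \sqrt{2}$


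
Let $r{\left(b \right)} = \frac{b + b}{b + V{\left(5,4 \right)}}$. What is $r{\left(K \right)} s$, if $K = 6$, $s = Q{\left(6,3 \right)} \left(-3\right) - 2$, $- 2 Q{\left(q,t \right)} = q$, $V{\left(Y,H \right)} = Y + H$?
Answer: $\frac{28}{5} \approx 5.6$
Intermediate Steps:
$V{\left(Y,H \right)} = H + Y$
$Q{\left(q,t \right)} = - \frac{q}{2}$
$s = 7$ ($s = \left(- \frac{1}{2}\right) 6 \left(-3\right) - 2 = \left(-3\right) \left(-3\right) - 2 = 9 - 2 = 7$)
$r{\left(b \right)} = \frac{2 b}{9 + b}$ ($r{\left(b \right)} = \frac{b + b}{b + \left(4 + 5\right)} = \frac{2 b}{b + 9} = \frac{2 b}{9 + b}$)
$r{\left(K \right)} s = 2 \cdot 6 \frac{1}{9 + 6} \cdot 7 = 2 \cdot 6 \cdot \frac{1}{15} \cdot 7 = \frac{4}{5} \cdot 7 = \frac{28}{5}$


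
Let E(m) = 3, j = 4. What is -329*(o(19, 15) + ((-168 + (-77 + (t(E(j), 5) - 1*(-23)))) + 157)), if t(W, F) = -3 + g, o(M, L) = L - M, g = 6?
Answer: 21714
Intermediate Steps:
t(W, F) = 3 (t(W, F) = -3 + 6 = 3)
-329*(o(19, 15) + ((-168 + (-77 + (t(E(j), 5) - 1*(-23)))) + 157)) = -329*((15 - 1*19) + ((-168 + (-77 + (3 - 1*(-23)))) + 157)) = -329*((15 - 19) + ((-168 + (-77 + (3 + 23))) + 157)) = -329*(-4 + ((-168 + (-77 + 26)) + 157)) = -329*(-4 + ((-168 - 51) + 157)) = -329*(-4 + (-219 + 157)) = -329*(-4 - 62) = -329*(-66) = 21714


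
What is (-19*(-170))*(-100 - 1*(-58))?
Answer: -135660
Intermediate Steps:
(-19*(-170))*(-100 - 1*(-58)) = 3230*(-100 + 58) = 3230*(-42) = -135660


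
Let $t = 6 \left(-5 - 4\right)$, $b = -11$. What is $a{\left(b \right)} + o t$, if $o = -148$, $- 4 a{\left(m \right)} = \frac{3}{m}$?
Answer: $\frac{351651}{44} \approx 7992.1$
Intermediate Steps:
$a{\left(m \right)} = - \frac{3}{4 m}$ ($a{\left(m \right)} = - \frac{3 \frac{1}{m}}{4} = - \frac{3}{4 m}$)
$t = -54$ ($t = 6 \left(-9\right) = -54$)
$a{\left(b \right)} + o t = - \frac{3}{4 \left(-11\right)} - -7992 = \left(- \frac{3}{4}\right) \left(- \frac{1}{11}\right) + 7992 = \frac{3}{44} + 7992 = \frac{351651}{44}$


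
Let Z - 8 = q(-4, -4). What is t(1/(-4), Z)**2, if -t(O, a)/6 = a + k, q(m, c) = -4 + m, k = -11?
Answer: 4356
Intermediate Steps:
Z = 0 (Z = 8 + (-4 - 4) = 8 - 8 = 0)
t(O, a) = 66 - 6*a (t(O, a) = -6*(a - 11) = -6*(-11 + a) = 66 - 6*a)
t(1/(-4), Z)**2 = (66 - 6*0)**2 = (66 + 0)**2 = 66**2 = 4356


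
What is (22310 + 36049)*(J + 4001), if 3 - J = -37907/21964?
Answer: 5134527706917/21964 ≈ 2.3377e+8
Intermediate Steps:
J = 103799/21964 (J = 3 - (-37907)/21964 = 3 - 1*(-37907/21964) = 3 + 37907/21964 = 103799/21964 ≈ 4.7259)
(22310 + 36049)*(J + 4001) = (22310 + 36049)*(103799/21964 + 4001) = 58359*(87981763/21964) = 5134527706917/21964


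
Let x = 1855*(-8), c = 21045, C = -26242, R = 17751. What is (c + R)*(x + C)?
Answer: -1593817272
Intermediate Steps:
x = -14840
(c + R)*(x + C) = (21045 + 17751)*(-14840 - 26242) = 38796*(-41082) = -1593817272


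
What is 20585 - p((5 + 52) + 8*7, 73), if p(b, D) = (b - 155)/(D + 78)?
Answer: 3108377/151 ≈ 20585.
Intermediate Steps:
p(b, D) = (-155 + b)/(78 + D)
20585 - p((5 + 52) + 8*7, 73) = 20585 - (-155 + ((5 + 52) + 8*7))/(78 + 73) = 20585 - (-155 + (57 + 56))/151 = 20585 - (-155 + 113)/151 = 20585 - (-42)/151 = 20585 - 1*(-42/151) = 20585 + 42/151 = 3108377/151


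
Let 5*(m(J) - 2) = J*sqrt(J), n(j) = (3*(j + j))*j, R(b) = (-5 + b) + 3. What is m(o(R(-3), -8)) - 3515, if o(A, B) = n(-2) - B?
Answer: -3513 + 128*sqrt(2)/5 ≈ -3476.8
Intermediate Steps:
R(b) = -2 + b
n(j) = 6*j**2 (n(j) = (3*(2*j))*j = (6*j)*j = 6*j**2)
o(A, B) = 24 - B (o(A, B) = 6*(-2)**2 - B = 6*4 - B = 24 - B)
m(J) = 2 + J**(3/2)/5 (m(J) = 2 + (J*sqrt(J))/5 = 2 + J**(3/2)/5)
m(o(R(-3), -8)) - 3515 = (2 + (24 - 1*(-8))**(3/2)/5) - 3515 = (2 + (24 + 8)**(3/2)/5) - 3515 = (2 + 32**(3/2)/5) - 3515 = (2 + (128*sqrt(2))/5) - 3515 = (2 + 128*sqrt(2)/5) - 3515 = -3513 + 128*sqrt(2)/5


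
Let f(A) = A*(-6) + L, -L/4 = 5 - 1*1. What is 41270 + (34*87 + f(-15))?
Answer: 44302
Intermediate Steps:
L = -16 (L = -4*(5 - 1*1) = -4*(5 - 1) = -4*4 = -16)
f(A) = -16 - 6*A (f(A) = A*(-6) - 16 = -6*A - 16 = -16 - 6*A)
41270 + (34*87 + f(-15)) = 41270 + (34*87 + (-16 - 6*(-15))) = 41270 + (2958 + (-16 + 90)) = 41270 + (2958 + 74) = 41270 + 3032 = 44302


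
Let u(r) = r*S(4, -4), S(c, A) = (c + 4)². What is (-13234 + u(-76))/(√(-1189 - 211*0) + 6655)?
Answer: -60221095/22145107 + 9049*I*√1189/22145107 ≈ -2.7194 + 0.01409*I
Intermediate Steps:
S(c, A) = (4 + c)²
u(r) = 64*r (u(r) = r*(4 + 4)² = r*8² = r*64 = 64*r)
(-13234 + u(-76))/(√(-1189 - 211*0) + 6655) = (-13234 + 64*(-76))/(√(-1189 - 211*0) + 6655) = (-13234 - 4864)/(√(-1189 + 0) + 6655) = -18098/(√(-1189) + 6655) = -18098/(I*√1189 + 6655) = -18098/(6655 + I*√1189)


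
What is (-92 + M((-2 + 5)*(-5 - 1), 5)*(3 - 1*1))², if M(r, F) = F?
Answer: 6724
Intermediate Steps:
(-92 + M((-2 + 5)*(-5 - 1), 5)*(3 - 1*1))² = (-92 + 5*(3 - 1*1))² = (-92 + 5*(3 - 1))² = (-92 + 5*2)² = (-92 + 10)² = (-82)² = 6724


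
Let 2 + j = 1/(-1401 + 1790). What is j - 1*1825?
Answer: -710702/389 ≈ -1827.0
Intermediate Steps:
j = -777/389 (j = -2 + 1/(-1401 + 1790) = -2 + 1/389 = -777/389 ≈ -1.9974)
j - 1*1825 = -777/389 - 1*1825 = -777/389 - 1825 = -710702/389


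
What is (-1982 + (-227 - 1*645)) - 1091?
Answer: -3945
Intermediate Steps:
(-1982 + (-227 - 1*645)) - 1091 = (-1982 + (-227 - 645)) - 1091 = (-1982 - 872) - 1091 = -2854 - 1091 = -3945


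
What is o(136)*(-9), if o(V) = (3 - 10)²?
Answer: -441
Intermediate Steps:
o(V) = 49 (o(V) = (-7)² = 49)
o(136)*(-9) = 49*(-9) = -441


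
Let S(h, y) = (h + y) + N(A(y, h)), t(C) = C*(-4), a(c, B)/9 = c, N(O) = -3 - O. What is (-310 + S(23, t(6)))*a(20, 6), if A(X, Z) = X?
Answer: -52200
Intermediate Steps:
a(c, B) = 9*c
t(C) = -4*C
S(h, y) = -3 + h (S(h, y) = (h + y) + (-3 - y) = -3 + h)
(-310 + S(23, t(6)))*a(20, 6) = (-310 + (-3 + 23))*(9*20) = (-310 + 20)*180 = -290*180 = -52200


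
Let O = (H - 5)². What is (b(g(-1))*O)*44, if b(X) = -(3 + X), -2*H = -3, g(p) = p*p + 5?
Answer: -4851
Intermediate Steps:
g(p) = 5 + p² (g(p) = p² + 5 = 5 + p²)
H = 3/2 (H = -½*(-3) = 3/2 ≈ 1.5000)
b(X) = -3 - X
O = 49/4 (O = (3/2 - 5)² = (-7/2)² = 49/4 ≈ 12.250)
(b(g(-1))*O)*44 = ((-3 - (5 + (-1)²))*(49/4))*44 = ((-3 - (5 + 1))*(49/4))*44 = ((-3 - 1*6)*(49/4))*44 = ((-3 - 6)*(49/4))*44 = -9*49/4*44 = -441/4*44 = -4851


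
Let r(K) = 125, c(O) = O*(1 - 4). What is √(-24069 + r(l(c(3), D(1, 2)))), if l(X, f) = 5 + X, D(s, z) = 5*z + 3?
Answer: 2*I*√5986 ≈ 154.74*I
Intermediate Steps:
D(s, z) = 3 + 5*z
c(O) = -3*O (c(O) = O*(-3) = -3*O)
√(-24069 + r(l(c(3), D(1, 2)))) = √(-24069 + 125) = √(-23944) = 2*I*√5986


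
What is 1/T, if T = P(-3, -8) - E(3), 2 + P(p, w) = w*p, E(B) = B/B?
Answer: 1/21 ≈ 0.047619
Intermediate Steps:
E(B) = 1
P(p, w) = -2 + p*w (P(p, w) = -2 + w*p = -2 + p*w)
T = 21 (T = (-2 - 3*(-8)) - 1*1 = (-2 + 24) - 1 = 22 - 1 = 21)
1/T = 1/21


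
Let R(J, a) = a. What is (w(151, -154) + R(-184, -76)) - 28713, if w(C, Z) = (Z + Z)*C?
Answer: -75297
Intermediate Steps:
w(C, Z) = 2*C*Z (w(C, Z) = (2*Z)*C = 2*C*Z)
(w(151, -154) + R(-184, -76)) - 28713 = (2*151*(-154) - 76) - 28713 = (-46508 - 76) - 28713 = -46584 - 28713 = -75297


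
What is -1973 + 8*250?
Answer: 27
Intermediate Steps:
-1973 + 8*250 = -1973 + 2000 = 27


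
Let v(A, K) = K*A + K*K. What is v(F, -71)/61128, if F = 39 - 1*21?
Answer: 3763/61128 ≈ 0.061559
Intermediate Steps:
F = 18 (F = 39 - 21 = 18)
v(A, K) = K**2 + A*K (v(A, K) = A*K + K**2 = K**2 + A*K)
v(F, -71)/61128 = -71*(18 - 71)/61128 = -71*(-53)*(1/61128) = 3763*(1/61128) = 3763/61128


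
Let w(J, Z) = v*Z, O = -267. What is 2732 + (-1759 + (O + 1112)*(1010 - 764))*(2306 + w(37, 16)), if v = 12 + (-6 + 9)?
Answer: 524761338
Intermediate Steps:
v = 15 (v = 12 + 3 = 15)
w(J, Z) = 15*Z
2732 + (-1759 + (O + 1112)*(1010 - 764))*(2306 + w(37, 16)) = 2732 + (-1759 + (-267 + 1112)*(1010 - 764))*(2306 + 15*16) = 2732 + (-1759 + 845*246)*(2306 + 240) = 2732 + (-1759 + 207870)*2546 = 2732 + 206111*2546 = 2732 + 524758606 = 524761338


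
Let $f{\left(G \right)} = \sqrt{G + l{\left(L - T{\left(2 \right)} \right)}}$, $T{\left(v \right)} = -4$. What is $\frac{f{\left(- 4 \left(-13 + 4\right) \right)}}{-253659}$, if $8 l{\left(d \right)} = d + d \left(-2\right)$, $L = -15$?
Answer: $- \frac{\sqrt{598}}{1014636} \approx -2.4101 \cdot 10^{-5}$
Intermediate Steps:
$l{\left(d \right)} = - \frac{d}{8}$ ($l{\left(d \right)} = \frac{d + d \left(-2\right)}{8} = \frac{d - 2 d}{8} = \frac{\left(-1\right) d}{8} = - \frac{d}{8}$)
$f{\left(G \right)} = \sqrt{\frac{11}{8} + G}$ ($f{\left(G \right)} = \sqrt{G - \frac{-15 - -4}{8}} = \sqrt{G - \frac{-15 + 4}{8}} = \sqrt{G - - \frac{11}{8}} = \sqrt{G + \frac{11}{8}} = \sqrt{\frac{11}{8} + G}$)
$\frac{f{\left(- 4 \left(-13 + 4\right) \right)}}{-253659} = \frac{\frac{1}{4} \sqrt{22 + 16 \left(- 4 \left(-13 + 4\right)\right)}}{-253659} = \frac{\sqrt{22 + 16 \left(\left(-4\right) \left(-9\right)\right)}}{4} \left(- \frac{1}{253659}\right) = \frac{\sqrt{22 + 16 \cdot 36}}{4} \left(- \frac{1}{253659}\right) = \frac{\sqrt{22 + 576}}{4} \left(- \frac{1}{253659}\right) = \frac{\sqrt{598}}{4} \left(- \frac{1}{253659}\right) = - \frac{\sqrt{598}}{1014636}$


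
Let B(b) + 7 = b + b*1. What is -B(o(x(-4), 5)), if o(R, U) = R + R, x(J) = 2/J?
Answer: 9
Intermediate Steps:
o(R, U) = 2*R
B(b) = -7 + 2*b (B(b) = -7 + (b + b*1) = -7 + (b + b) = -7 + 2*b)
-B(o(x(-4), 5)) = -(-7 + 2*(2*(2/(-4)))) = -(-7 + 2*(2*(2*(-¼)))) = -(-7 + 2*(2*(-½))) = -(-7 + 2*(-1)) = -(-7 - 2) = -1*(-9) = 9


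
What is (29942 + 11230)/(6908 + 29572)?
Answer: 3431/3040 ≈ 1.1286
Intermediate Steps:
(29942 + 11230)/(6908 + 29572) = 41172/36480 = 41172*(1/36480) = 3431/3040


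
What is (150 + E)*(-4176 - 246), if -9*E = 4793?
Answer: 5074982/3 ≈ 1.6917e+6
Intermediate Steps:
E = -4793/9 (E = -1/9*4793 = -4793/9 ≈ -532.56)
(150 + E)*(-4176 - 246) = (150 - 4793/9)*(-4176 - 246) = -3443/9*(-4422) = 5074982/3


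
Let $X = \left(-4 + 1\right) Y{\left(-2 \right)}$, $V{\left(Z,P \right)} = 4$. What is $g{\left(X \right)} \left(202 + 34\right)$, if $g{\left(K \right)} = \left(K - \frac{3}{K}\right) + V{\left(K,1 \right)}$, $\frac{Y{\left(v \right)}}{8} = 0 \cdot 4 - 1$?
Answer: $\frac{13157}{2} \approx 6578.5$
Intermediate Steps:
$Y{\left(v \right)} = -8$ ($Y{\left(v \right)} = 8 \left(0 \cdot 4 - 1\right) = 8 \left(0 - 1\right) = 8 \left(-1\right) = -8$)
$X = 24$ ($X = \left(-4 + 1\right) \left(-8\right) = \left(-3\right) \left(-8\right) = 24$)
$g{\left(K \right)} = 4 + K - \frac{3}{K}$ ($g{\left(K \right)} = \left(K - \frac{3}{K}\right) + 4 = 4 + K - \frac{3}{K}$)
$g{\left(X \right)} \left(202 + 34\right) = \left(4 + 24 - \frac{3}{24}\right) \left(202 + 34\right) = \left(4 + 24 - \frac{1}{8}\right) 236 = \frac{223}{8} \cdot 236 = \frac{13157}{2}$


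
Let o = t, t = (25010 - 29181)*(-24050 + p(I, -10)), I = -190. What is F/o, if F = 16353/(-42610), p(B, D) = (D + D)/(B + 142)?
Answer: -98118/25645462217225 ≈ -3.8259e-9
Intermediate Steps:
p(B, D) = 2*D/(142 + B) (p(B, D) = (2*D)/(142 + B) = 2*D/(142 + B))
t = 1203729745/12 (t = (25010 - 29181)*(-24050 + 2*(-10)/(142 - 190)) = -4171*(-24050 + 2*(-10)/(-48)) = -4171*(-24050 + 2*(-10)*(-1/48)) = -4171*(-24050 + 5/12) = -4171*(-288595/12) = 1203729745/12 ≈ 1.0031e+8)
o = 1203729745/12 ≈ 1.0031e+8
F = -16353/42610 (F = 16353*(-1/42610) = -16353/42610 ≈ -0.38378)
F/o = -16353/(42610*1203729745/12) = -16353/42610*12/1203729745 = -98118/25645462217225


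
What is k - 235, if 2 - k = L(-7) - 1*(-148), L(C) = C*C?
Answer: -430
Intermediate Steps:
L(C) = C²
k = -195 (k = 2 - ((-7)² - 1*(-148)) = 2 - (49 + 148) = 2 - 1*197 = 2 - 197 = -195)
k - 235 = -195 - 235 = -430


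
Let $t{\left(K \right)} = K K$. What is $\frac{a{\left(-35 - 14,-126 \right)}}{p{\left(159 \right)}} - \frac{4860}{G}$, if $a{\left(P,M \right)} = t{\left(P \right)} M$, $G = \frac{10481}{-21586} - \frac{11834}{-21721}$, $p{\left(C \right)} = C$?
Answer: $- \frac{41191299870882}{490972973} \approx -83897.0$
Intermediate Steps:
$t{\left(K \right)} = K^{2}$
$G = \frac{27790923}{468869506}$ ($G = 10481 \left(- \frac{1}{21586}\right) - - \frac{11834}{21721} = - \frac{10481}{21586} + \frac{11834}{21721} = \frac{27790923}{468869506} \approx 0.059272$)
$a{\left(P,M \right)} = M P^{2}$ ($a{\left(P,M \right)} = P^{2} M = M P^{2}$)
$\frac{a{\left(-35 - 14,-126 \right)}}{p{\left(159 \right)}} - \frac{4860}{G} = \frac{\left(-126\right) \left(-35 - 14\right)^{2}}{159} - \frac{4860}{\frac{27790923}{468869506}} = - 126 \left(-49\right)^{2} \cdot \frac{1}{159} - \frac{759568599720}{9263641} = \left(-126\right) 2401 \cdot \frac{1}{159} - \frac{759568599720}{9263641} = \left(-302526\right) \frac{1}{159} - \frac{759568599720}{9263641} = - \frac{100842}{53} - \frac{759568599720}{9263641} = - \frac{41191299870882}{490972973}$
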